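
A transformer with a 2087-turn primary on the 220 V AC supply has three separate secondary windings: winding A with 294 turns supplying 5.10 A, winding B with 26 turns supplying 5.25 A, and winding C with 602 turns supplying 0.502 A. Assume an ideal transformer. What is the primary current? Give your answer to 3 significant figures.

V_A = 220 × 294/2087 = 30.992 V; V_B = 220 × 26/2087 = 2.7408 V; V_C = 220 × 602/2087 = 63.460 V.
P_out = V_A I_A + V_B I_B + V_C I_C = 30.992×5.10 + 2.7408×5.25 + 63.460×0.502 = 158.06 + 14.389 + 31.857 = 204.30 W.
Ideal ⇒ P_in = P_out, so I_p = P_out/V_p = 204.30/220 = 0.929 A.

I_p ≈ 0.929 A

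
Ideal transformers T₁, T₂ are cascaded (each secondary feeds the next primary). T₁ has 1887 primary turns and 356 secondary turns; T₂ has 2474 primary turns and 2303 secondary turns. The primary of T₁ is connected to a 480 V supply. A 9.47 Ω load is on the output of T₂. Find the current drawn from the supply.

Secondary of T₁: V = 480.00 × 356/1887 = 90.556 V.
Secondary of T₂: V = 90.556 × 2303/2474 = 84.297 V.
I_load = 84.297/9.47 = 8.9015 A, so P_out = 84.297 × 8.9015 = 750.37 W.
All ideal ⇒ P_in = P_out, so I_supply = 750.37/480 = 1.56 A.

I_supply ≈ 1.56 A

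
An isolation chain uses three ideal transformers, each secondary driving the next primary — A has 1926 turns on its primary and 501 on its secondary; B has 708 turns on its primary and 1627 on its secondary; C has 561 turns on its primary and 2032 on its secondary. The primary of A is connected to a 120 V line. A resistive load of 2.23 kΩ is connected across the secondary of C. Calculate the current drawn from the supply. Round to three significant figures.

I_supply ≈ 0.252 A

Secondary of A: V = 120.00 × 501/1926 = 31.215 V.
Secondary of B: V = 31.215 × 1627/708 = 71.733 V.
Secondary of C: V = 71.733 × 2032/561 = 259.82 V.
I_load = 259.82/2230 = 0.11651 A, so P_out = 259.82 × 0.11651 = 30.273 W.
All ideal ⇒ P_in = P_out, so I_supply = 30.273/120 = 0.252 A.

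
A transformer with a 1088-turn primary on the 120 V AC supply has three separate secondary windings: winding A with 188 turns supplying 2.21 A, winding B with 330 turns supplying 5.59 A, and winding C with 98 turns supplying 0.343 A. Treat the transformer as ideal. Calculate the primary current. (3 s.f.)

V_A = 120 × 188/1088 = 20.735 V; V_B = 120 × 330/1088 = 36.397 V; V_C = 120 × 98/1088 = 10.809 V.
P_out = V_A I_A + V_B I_B + V_C I_C = 20.735×2.21 + 36.397×5.59 + 10.809×0.343 = 45.825 + 203.46 + 3.7074 = 252.99 W.
Ideal ⇒ P_in = P_out, so I_p = P_out/V_p = 252.99/120 = 2.11 A.

I_p ≈ 2.11 A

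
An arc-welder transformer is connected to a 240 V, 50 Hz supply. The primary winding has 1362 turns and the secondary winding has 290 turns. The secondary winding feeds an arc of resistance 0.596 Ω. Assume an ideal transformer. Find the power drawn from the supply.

P ≈ 4380 W

V_s = V_p × N_s/N_p = 240 × 290/1362 = 51.101 V.
I_s = V_s/R = 51.101/0.596 = 85.740 A.
I_p = I_s × N_s/N_p = 85.740 × 290/1362 = 18.256 A.
P = V_p I_p = 240 × 18.256 = 4380 W.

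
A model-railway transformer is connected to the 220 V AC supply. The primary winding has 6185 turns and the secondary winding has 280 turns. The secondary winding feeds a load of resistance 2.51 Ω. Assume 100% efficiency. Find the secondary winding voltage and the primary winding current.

V_s ≈ 9.96 V, I_p ≈ 0.180 A

V_s = V_p × N_s/N_p = 220 × 280/6185 = 9.9596 V.
I_s = V_s/R = 9.9596/2.51 = 3.9680 A.
I_p = I_s × N_s/N_p = 3.9680 × 280/6185 = 0.180 A.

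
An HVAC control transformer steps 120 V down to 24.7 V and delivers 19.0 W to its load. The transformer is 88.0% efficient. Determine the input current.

P_in = P_out/η = 19.0/0.880 = 21.591 W.
I_in = P_in/V_in = 21.591/120 = 0.180 A.

I_in ≈ 0.180 A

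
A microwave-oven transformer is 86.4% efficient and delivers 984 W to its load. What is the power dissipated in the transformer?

P_in = P_out/η = 984/0.864 = 1138.89 W.
P_loss = P_in − P_out = 1138.89 − 984 = 155 W.

P_loss ≈ 155 W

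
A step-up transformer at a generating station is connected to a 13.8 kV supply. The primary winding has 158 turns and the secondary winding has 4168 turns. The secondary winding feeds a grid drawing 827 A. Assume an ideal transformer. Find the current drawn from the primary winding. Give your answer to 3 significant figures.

For an ideal transformer I_p N_p = I_s N_s, so I_p = 827 × 4168/158 = 21800 A.

I_p ≈ 21800 A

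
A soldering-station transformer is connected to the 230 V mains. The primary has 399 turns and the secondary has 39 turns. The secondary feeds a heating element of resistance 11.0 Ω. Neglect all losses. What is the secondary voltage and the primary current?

V_s = V_p × N_s/N_p = 230 × 39/399 = 22.481 V.
I_s = V_s/R = 22.481/11.0 = 2.0437 A.
I_p = I_s × N_s/N_p = 2.0437 × 39/399 = 0.200 A.

V_s ≈ 22.5 V, I_p ≈ 0.200 A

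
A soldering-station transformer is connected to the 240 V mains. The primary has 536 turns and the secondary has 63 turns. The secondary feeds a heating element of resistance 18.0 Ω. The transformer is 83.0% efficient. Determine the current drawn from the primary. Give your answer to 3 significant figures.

V_s = 240 × 63/536 = 28.209 V.
I_s = V_s/R = 28.209/18.0 = 1.5672 A.
P_out = V_s I_s = 28.209 × 1.5672 = 44.208 W.
P_in = P_out/η = 44.208/0.830 = 53.263 W.
I_p = P_in/V_p = 53.263/240 = 0.222 A.

I_p ≈ 0.222 A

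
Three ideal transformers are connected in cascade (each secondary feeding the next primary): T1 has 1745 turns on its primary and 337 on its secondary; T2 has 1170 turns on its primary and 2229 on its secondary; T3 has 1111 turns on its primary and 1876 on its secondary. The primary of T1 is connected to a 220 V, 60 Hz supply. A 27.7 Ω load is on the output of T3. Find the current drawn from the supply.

After T1: V = 220.00 × 337/1745 = 42.487 V.
After T2: V = 42.487 × 2229/1170 = 80.943 V.
After T3: V = 80.943 × 1876/1111 = 136.68 V.
I_load = 136.68/27.7 = 4.9342 A, so P_out = 136.68 × 4.9342 = 674.40 W.
All ideal ⇒ P_in = P_out, so I_supply = 674.40/220 = 3.07 A.

I_supply ≈ 3.07 A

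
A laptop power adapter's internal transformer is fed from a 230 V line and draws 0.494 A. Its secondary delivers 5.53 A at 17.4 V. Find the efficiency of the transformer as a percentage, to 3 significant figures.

η ≈ 84.7%

P_in = 230 × 0.494 = 113.620 W.
P_out = 17.4 × 5.53 = 96.2220 W.
η = P_out/P_in = 96.2220/113.620 = 0.847.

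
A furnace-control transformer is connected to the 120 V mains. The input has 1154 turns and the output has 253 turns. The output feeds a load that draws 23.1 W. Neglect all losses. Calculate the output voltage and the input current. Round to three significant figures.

V_out = V_in × N_out/N_in = 120 × 253/1154 = 26.308 V.
I_out = P/V_out = 23.1/26.308 = 0.87804 A.
I_in = I_out × N_out/N_in = 0.87804 × 253/1154 = 0.193 A.

V_out ≈ 26.3 V, I_in ≈ 0.193 A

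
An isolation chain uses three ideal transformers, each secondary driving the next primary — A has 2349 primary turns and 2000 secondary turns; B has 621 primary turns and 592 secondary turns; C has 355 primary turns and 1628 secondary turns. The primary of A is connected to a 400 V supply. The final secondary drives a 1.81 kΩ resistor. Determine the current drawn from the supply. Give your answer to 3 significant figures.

I_supply ≈ 3.06 A

After A: V = 400.00 × 2000/2349 = 340.57 V.
After B: V = 340.57 × 592/621 = 324.67 V.
After C: V = 324.67 × 1628/355 = 1488.9 V.
I_load = 1488.9/1810 = 0.82259 A, so P_out = 1488.9 × 0.82259 = 1224.8 W.
All ideal ⇒ P_in = P_out, so I_supply = 1224.8/400 = 3.06 A.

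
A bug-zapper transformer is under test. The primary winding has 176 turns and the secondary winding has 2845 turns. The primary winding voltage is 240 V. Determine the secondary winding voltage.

V_s ≈ 3880 V

V_s/V_p = N_s/N_p, so V_s = 240 × 2845/176 = 3880 V.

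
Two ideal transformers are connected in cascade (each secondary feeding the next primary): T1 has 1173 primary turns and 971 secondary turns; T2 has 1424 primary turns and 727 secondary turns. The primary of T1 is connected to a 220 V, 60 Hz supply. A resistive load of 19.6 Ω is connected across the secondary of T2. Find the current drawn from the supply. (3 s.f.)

I_supply ≈ 2.00 A

After T1: V = 220.00 × 971/1173 = 182.11 V.
After T2: V = 182.11 × 727/1424 = 92.975 V.
I_load = 92.975/19.6 = 4.7436 A, so P_out = 92.975 × 4.7436 = 441.04 W.
All ideal ⇒ P_in = P_out, so I_supply = 441.04/220 = 2.00 A.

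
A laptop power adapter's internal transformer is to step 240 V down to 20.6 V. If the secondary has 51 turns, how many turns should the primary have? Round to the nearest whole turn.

N_p/N_s = V_p/V_s, so N_p = 51 × 240/20.6 = 594.2 ≈ 594 turns.

N_p = 594 turns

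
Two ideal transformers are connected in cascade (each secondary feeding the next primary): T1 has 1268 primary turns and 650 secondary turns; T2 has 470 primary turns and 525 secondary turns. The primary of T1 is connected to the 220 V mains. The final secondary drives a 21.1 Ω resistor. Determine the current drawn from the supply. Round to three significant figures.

After T1: V = 220.00 × 650/1268 = 112.78 V.
After T2: V = 112.78 × 525/470 = 125.97 V.
I_load = 125.97/21.1 = 5.9703 A, so P_out = 125.97 × 5.9703 = 752.10 W.
All ideal ⇒ P_in = P_out, so I_supply = 752.10/220 = 3.42 A.

I_supply ≈ 3.42 A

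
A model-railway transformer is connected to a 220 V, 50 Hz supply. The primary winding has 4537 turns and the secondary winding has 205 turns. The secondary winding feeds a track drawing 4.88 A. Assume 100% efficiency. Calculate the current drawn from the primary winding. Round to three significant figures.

For an ideal transformer I_p N_p = I_s N_s, so I_p = 4.88 × 205/4537 = 0.220 A.

I_p ≈ 0.220 A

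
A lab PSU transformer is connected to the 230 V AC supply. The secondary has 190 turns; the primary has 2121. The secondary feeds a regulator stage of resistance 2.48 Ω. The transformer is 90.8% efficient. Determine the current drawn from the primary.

V_s = 230 × 190/2121 = 20.603 V.
I_s = V_s/R = 20.603/2.48 = 8.3079 A.
P_out = V_s I_s = 20.603 × 8.3079 = 171.17 W.
P_in = P_out/η = 171.17/0.908 = 188.51 W.
I_p = P_in/V_p = 188.51/230 = 0.820 A.

I_p ≈ 0.820 A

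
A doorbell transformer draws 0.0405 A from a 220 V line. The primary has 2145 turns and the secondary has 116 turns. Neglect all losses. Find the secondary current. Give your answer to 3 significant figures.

I_s/I_p = N_p/N_s, so I_s = 0.0405 × 2145/116 = 0.749 A.

I_s ≈ 0.749 A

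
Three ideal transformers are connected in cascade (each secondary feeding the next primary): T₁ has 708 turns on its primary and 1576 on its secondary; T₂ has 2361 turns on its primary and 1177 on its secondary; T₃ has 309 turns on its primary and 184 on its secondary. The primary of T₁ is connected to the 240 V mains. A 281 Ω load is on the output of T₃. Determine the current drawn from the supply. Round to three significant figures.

Secondary of T₁: V = 240.00 × 1576/708 = 534.24 V.
Secondary of T₂: V = 534.24 × 1177/2361 = 266.33 V.
Secondary of T₃: V = 266.33 × 184/309 = 158.59 V.
I_load = 158.59/281 = 0.56437 A, so P_out = 158.59 × 0.56437 = 89.504 W.
All ideal ⇒ P_in = P_out, so I_supply = 89.504/240 = 0.373 A.

I_supply ≈ 0.373 A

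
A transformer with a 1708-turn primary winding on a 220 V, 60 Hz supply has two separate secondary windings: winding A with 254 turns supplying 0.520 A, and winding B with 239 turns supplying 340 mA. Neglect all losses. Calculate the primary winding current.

V_A = 220 × 254/1708 = 32.717 V; V_B = 220 × 239/1708 = 30.785 V.
P_out = V_A I_A + V_B I_B = 32.717×0.520 + 30.785×0.340 = 17.013 + 10.467 = 27.479 W.
Ideal ⇒ P_in = P_out, so I_p = P_out/V_p = 27.479/220 = 0.125 A.

I_p ≈ 0.125 A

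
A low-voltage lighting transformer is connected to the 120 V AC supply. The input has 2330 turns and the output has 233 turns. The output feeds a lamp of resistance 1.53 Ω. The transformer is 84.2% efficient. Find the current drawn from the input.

V_out = 120 × 233/2330 = 12.000 V.
I_out = V_out/R = 12.000/1.53 = 7.8431 A.
P_out = V_out I_out = 12.000 × 7.8431 = 94.118 W.
P_in = P_out/η = 94.118/0.842 = 111.78 W.
I_in = P_in/V_in = 111.78/120 = 0.931 A.

I_in ≈ 0.931 A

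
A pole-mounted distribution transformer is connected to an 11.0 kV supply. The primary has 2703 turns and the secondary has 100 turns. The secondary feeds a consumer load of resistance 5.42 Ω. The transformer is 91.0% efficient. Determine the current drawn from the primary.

I_p ≈ 3.05 A

V_s = 11000 × 100/2703 = 406.96 V.
I_s = V_s/R = 406.96/5.42 = 75.084 A.
P_out = V_s I_s = 406.96 × 75.084 = 30556 W.
P_in = P_out/η = 30556/0.910 = 33578 W.
I_p = P_in/V_p = 33578/11000 = 3.05 A.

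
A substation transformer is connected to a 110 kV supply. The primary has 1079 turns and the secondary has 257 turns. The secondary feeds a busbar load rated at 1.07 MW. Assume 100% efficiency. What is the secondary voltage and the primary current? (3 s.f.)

V_s ≈ 26200 V, I_p ≈ 9.73 A

V_s = V_p × N_s/N_p = 110000 × 257/1079 = 26200 V.
I_s = P/V_s = 1.07×10^6/26200 = 40.839 A.
I_p = I_s × N_s/N_p = 40.839 × 257/1079 = 9.73 A.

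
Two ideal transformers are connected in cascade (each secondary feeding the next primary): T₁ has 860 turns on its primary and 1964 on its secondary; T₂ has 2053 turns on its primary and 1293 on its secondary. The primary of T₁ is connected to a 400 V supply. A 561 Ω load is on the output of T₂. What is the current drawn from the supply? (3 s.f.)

I_supply ≈ 1.48 A

Secondary of T₁: V = 400.00 × 1964/860 = 913.49 V.
Secondary of T₂: V = 913.49 × 1293/2053 = 575.32 V.
I_load = 575.32/561 = 1.0255 A, so P_out = 575.32 × 1.0255 = 590.01 W.
All ideal ⇒ P_in = P_out, so I_supply = 590.01/400 = 1.48 A.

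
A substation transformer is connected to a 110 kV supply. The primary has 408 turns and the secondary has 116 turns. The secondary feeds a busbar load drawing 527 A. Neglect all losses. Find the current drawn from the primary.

I_p ≈ 150 A

For an ideal transformer I_p N_p = I_s N_s, so I_p = 527 × 116/408 = 150 A.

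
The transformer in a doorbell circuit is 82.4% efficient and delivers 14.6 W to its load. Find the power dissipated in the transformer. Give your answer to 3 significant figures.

P_in = P_out/η = 14.6/0.824 = 17.7184 W.
P_loss = P_in − P_out = 17.7184 − 14.6 = 3.12 W.

P_loss ≈ 3.12 W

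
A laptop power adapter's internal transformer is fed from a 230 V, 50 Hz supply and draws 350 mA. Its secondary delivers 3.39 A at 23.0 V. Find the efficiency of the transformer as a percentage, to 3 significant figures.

η ≈ 96.9%

P_in = 230 × 0.350 = 80.5000 W.
P_out = 23.0 × 3.39 = 77.9700 W.
η = P_out/P_in = 77.9700/80.5000 = 0.969.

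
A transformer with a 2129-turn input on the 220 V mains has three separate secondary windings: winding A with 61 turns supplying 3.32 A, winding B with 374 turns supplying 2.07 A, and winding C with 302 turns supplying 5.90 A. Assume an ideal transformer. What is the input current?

I_in ≈ 1.30 A

V_A = 220 × 61/2129 = 6.3034 V; V_B = 220 × 374/2129 = 38.647 V; V_C = 220 × 302/2129 = 31.207 V.
P_out = V_A I_A + V_B I_B + V_C I_C = 6.3034×3.32 + 38.647×2.07 + 31.207×5.90 = 20.927 + 80.000 + 184.12 = 285.05 W.
Ideal ⇒ P_in = P_out, so I_in = P_out/V_in = 285.05/220 = 1.30 A.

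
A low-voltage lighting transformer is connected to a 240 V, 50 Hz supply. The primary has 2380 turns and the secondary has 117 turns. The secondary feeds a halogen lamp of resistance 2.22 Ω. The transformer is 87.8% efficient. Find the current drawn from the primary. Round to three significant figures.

I_p ≈ 0.298 A

V_s = 240 × 117/2380 = 11.798 V.
I_s = V_s/R = 11.798/2.22 = 5.3146 A.
P_out = V_s I_s = 11.798 × 5.3146 = 62.703 W.
P_in = P_out/η = 62.703/0.878 = 71.416 W.
I_p = P_in/V_p = 71.416/240 = 0.298 A.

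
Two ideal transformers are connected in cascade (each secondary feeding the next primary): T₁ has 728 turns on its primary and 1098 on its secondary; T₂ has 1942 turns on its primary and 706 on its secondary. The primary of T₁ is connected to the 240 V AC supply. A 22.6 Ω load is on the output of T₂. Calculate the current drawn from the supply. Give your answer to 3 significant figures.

After T₁: V = 240.00 × 1098/728 = 361.98 V.
After T₂: V = 361.98 × 706/1942 = 131.59 V.
I_load = 131.59/22.6 = 5.8228 A, so P_out = 131.59 × 5.8228 = 766.24 W.
All ideal ⇒ P_in = P_out, so I_supply = 766.24/240 = 3.19 A.

I_supply ≈ 3.19 A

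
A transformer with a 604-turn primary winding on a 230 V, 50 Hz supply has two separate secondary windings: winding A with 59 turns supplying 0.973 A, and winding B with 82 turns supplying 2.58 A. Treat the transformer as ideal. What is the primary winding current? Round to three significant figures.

I_p ≈ 0.445 A

V_A = 230 × 59/604 = 22.467 V; V_B = 230 × 82/604 = 31.225 V.
P_out = V_A I_A + V_B I_B = 22.467×0.973 + 31.225×2.58 = 21.860 + 80.561 = 102.42 W.
Ideal ⇒ P_in = P_out, so I_p = P_out/V_p = 102.42/230 = 0.445 A.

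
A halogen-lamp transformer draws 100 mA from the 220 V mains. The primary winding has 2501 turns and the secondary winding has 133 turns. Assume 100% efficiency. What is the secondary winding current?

I_s/I_p = N_p/N_s, so I_s = 0.100 × 2501/133 = 1.88 A.

I_s ≈ 1.88 A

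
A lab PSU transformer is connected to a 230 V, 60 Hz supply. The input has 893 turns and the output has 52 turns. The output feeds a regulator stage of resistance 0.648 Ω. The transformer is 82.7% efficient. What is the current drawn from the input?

I_in ≈ 1.46 A

V_out = 230 × 52/893 = 13.393 V.
I_out = V_out/R = 13.393/0.648 = 20.668 A.
P_out = V_out I_out = 13.393 × 20.668 = 276.81 W.
P_in = P_out/η = 276.81/0.827 = 334.72 W.
I_in = P_in/V_in = 334.72/230 = 1.46 A.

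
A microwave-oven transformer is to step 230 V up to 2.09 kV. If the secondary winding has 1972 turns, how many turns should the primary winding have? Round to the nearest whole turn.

N_p/N_s = V_p/V_s, so N_p = 1972 × 230/2090 = 217.0 ≈ 217 turns.

N_p = 217 turns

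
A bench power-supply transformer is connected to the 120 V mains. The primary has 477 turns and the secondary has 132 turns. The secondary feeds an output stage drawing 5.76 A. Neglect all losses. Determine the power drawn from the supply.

I_p = I_s × N_s/N_p = 5.76 × 132/477 = 1.5940 A.
P = V_p I_p = 120 × 1.5940 = 191 W.

P ≈ 191 W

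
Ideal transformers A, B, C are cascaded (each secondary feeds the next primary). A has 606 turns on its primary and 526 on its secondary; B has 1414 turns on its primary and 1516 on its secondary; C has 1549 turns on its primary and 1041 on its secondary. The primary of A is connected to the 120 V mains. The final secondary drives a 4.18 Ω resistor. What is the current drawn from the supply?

I_supply ≈ 11.2 A

After A: V = 120.00 × 526/606 = 104.16 V.
After B: V = 104.16 × 1516/1414 = 111.67 V.
After C: V = 111.67 × 1041/1549 = 75.049 V.
I_load = 75.049/4.18 = 17.954 A, so P_out = 75.049 × 17.954 = 1347.4 W.
All ideal ⇒ P_in = P_out, so I_supply = 1347.4/120 = 11.2 A.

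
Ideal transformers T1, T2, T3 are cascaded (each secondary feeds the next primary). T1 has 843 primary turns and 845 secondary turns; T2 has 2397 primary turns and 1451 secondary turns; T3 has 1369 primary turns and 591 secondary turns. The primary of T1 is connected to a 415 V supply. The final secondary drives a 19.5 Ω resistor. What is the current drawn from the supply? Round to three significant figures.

I_supply ≈ 1.46 A

Secondary of T1: V = 415.00 × 845/843 = 415.98 V.
Secondary of T2: V = 415.98 × 1451/2397 = 251.81 V.
Secondary of T3: V = 251.81 × 591/1369 = 108.71 V.
I_load = 108.71/19.5 = 5.5748 A, so P_out = 108.71 × 5.5748 = 606.02 W.
All ideal ⇒ P_in = P_out, so I_supply = 606.02/415 = 1.46 A.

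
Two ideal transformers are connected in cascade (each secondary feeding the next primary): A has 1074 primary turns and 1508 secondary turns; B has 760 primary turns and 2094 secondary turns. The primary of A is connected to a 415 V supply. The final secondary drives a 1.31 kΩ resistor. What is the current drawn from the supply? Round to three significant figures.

Secondary of A: V = 415.00 × 1508/1074 = 582.70 V.
Secondary of B: V = 582.70 × 2094/760 = 1605.5 V.
I_load = 1605.5/1310 = 1.2256 A, so P_out = 1605.5 × 1.2256 = 1967.6 W.
All ideal ⇒ P_in = P_out, so I_supply = 1967.6/415 = 4.74 A.

I_supply ≈ 4.74 A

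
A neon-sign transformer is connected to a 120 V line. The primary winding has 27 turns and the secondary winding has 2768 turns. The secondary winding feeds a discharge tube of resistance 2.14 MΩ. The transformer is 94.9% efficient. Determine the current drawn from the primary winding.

V_s = 120 × 2768/27 = 12302 V.
I_s = V_s/R = 12302/(2.14×10^6) = 0.0057487 A.
P_out = V_s I_s = 12302 × 0.0057487 = 70.722 W.
P_in = P_out/η = 70.722/0.949 = 74.522 W.
I_p = P_in/V_p = 74.522/120 = 0.621 A.

I_p ≈ 0.621 A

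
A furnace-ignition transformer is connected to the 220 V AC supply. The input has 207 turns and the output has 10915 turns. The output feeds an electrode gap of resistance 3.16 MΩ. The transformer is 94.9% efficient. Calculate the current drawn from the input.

I_in ≈ 0.204 A

V_out = 220 × 10915/207 = 11600 V.
I_out = V_out/R = 11600/(3.16×10^6) = 0.0036710 A.
P_out = V_out I_out = 11600 × 0.0036710 = 42.586 W.
P_in = P_out/η = 42.586/0.949 = 44.874 W.
I_in = P_in/V_in = 44.874/220 = 0.204 A.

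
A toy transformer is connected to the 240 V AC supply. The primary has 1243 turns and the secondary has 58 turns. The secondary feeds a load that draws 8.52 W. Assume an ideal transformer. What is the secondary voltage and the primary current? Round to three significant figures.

V_s = V_p × N_s/N_p = 240 × 58/1243 = 11.199 V.
I_s = P/V_s = 8.52/11.199 = 0.76080 A.
I_p = I_s × N_s/N_p = 0.76080 × 58/1243 = 0.0355 A.

V_s ≈ 11.2 V, I_p ≈ 0.0355 A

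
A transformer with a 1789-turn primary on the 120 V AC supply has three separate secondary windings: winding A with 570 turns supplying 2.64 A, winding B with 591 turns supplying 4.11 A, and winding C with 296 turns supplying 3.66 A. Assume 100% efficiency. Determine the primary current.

I_p ≈ 2.80 A

V_A = 120 × 570/1789 = 38.234 V; V_B = 120 × 591/1789 = 39.642 V; V_C = 120 × 296/1789 = 19.855 V.
P_out = V_A I_A + V_B I_B + V_C I_C = 38.234×2.64 + 39.642×4.11 + 19.855×3.66 = 100.94 + 162.93 + 72.668 = 336.53 W.
Ideal ⇒ P_in = P_out, so I_p = P_out/V_p = 336.53/120 = 2.80 A.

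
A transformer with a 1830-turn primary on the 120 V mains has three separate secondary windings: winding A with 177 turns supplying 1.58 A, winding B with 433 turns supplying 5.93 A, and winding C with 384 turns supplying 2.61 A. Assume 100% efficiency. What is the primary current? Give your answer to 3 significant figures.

V_A = 120 × 177/1830 = 11.607 V; V_B = 120 × 433/1830 = 28.393 V; V_C = 120 × 384/1830 = 25.180 V.
P_out = V_A I_A + V_B I_B + V_C I_C = 11.607×1.58 + 28.393×5.93 + 25.180×2.61 = 18.338 + 168.37 + 65.721 = 252.43 W.
Ideal ⇒ P_in = P_out, so I_p = P_out/V_p = 252.43/120 = 2.10 A.

I_p ≈ 2.10 A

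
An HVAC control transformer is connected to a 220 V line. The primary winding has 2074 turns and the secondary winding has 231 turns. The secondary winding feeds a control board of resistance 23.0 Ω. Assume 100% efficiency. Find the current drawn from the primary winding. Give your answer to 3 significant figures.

V_s = V_p × N_s/N_p = 220 × 231/2074 = 24.503 V.
I_s = V_s/R = 24.503/23.0 = 1.0654 A.
For an ideal transformer I_p N_p = I_s N_s, so I_p = 1.0654 × 231/2074 = 0.119 A.

I_p ≈ 0.119 A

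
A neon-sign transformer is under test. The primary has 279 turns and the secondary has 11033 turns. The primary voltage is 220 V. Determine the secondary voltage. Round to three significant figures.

V_s/V_p = N_s/N_p, so V_s = 220 × 11033/279 = 8700 V.

V_s ≈ 8700 V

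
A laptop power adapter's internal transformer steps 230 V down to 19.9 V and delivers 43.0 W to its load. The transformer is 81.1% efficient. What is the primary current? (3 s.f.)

I_p ≈ 0.231 A

P_in = P_out/η = 43.0/0.811 = 53.021 W.
I_p = P_in/V_p = 53.021/230 = 0.231 A.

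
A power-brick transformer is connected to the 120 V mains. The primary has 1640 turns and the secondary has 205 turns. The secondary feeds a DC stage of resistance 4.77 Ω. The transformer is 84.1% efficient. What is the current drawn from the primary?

V_s = 120 × 205/1640 = 15.000 V.
I_s = V_s/R = 15.000/4.77 = 3.1447 A.
P_out = V_s I_s = 15.000 × 3.1447 = 47.170 W.
P_in = P_out/η = 47.170/0.841 = 56.088 W.
I_p = P_in/V_p = 56.088/120 = 0.467 A.

I_p ≈ 0.467 A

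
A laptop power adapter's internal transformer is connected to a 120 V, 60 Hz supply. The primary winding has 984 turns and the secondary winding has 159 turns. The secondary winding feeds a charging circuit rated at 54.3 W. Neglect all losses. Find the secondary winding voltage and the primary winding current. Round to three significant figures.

V_s ≈ 19.4 V, I_p ≈ 0.452 A

V_s = V_p × N_s/N_p = 120 × 159/984 = 19.390 V.
I_s = P/V_s = 54.3/19.390 = 2.8004 A.
I_p = I_s × N_s/N_p = 2.8004 × 159/984 = 0.452 A.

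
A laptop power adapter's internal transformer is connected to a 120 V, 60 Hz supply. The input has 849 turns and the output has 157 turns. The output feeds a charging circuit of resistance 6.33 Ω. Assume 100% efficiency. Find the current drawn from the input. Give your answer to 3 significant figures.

I_in ≈ 0.648 A

V_out = V_in × N_out/N_in = 120 × 157/849 = 22.191 V.
I_out = V_out/R = 22.191/6.33 = 3.5057 A.
For an ideal transformer I_in N_in = I_out N_out, so I_in = 3.5057 × 157/849 = 0.648 A.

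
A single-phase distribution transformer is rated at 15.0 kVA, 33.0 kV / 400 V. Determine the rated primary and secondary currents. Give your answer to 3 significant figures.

I_p = S/V_p = 15000/33000 = 0.455 A.
I_s = S/V_s = 15000/400 = 37.5 A.

I_p ≈ 0.455 A, I_s ≈ 37.5 A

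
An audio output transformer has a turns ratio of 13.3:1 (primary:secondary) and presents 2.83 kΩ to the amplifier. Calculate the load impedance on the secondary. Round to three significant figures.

Z_s ≈ 16.0 Ω

Z_s = Z_p/(N_p/N_s)² = 2830/13.3² = 16.0 Ω.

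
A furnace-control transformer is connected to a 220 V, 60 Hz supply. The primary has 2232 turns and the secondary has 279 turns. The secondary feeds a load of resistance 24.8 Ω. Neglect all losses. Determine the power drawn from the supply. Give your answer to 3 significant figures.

P ≈ 30.5 W

V_s = V_p × N_s/N_p = 220 × 279/2232 = 27.500 V.
I_s = V_s/R = 27.500/24.8 = 1.1089 A.
I_p = I_s × N_s/N_p = 1.1089 × 279/2232 = 0.13861 A.
P = V_p I_p = 220 × 0.13861 = 30.5 W.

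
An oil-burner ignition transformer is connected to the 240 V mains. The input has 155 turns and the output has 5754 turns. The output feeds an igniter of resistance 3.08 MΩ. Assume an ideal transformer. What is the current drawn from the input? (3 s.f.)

V_out = V_in × N_out/N_in = 240 × 5754/155 = 8909.4 V.
I_out = V_out/R = 8909.4/(3.08×10^6) = 0.0028927 A.
For an ideal transformer I_in N_in = I_out N_out, so I_in = 0.0028927 × 5754/155 = 0.107 A.

I_in ≈ 0.107 A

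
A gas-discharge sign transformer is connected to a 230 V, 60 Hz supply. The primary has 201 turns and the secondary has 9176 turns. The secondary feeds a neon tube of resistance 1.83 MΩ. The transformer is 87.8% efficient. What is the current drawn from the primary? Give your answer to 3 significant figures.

I_p ≈ 0.298 A

V_s = 230 × 9176/201 = 10500 V.
I_s = V_s/R = 10500/(1.83×10^6) = 0.0057377 A.
P_out = V_s I_s = 10500 × 0.0057377 = 60.245 W.
P_in = P_out/η = 60.245/0.878 = 68.616 W.
I_p = P_in/V_p = 68.616/230 = 0.298 A.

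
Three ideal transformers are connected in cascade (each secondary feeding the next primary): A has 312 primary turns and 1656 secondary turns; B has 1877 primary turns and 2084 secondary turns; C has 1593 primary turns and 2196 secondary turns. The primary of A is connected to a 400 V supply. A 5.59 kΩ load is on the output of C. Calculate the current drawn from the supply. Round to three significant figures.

Secondary of A: V = 400.00 × 1656/312 = 2123.1 V.
Secondary of B: V = 2123.1 × 2084/1877 = 2357.2 V.
Secondary of C: V = 2357.2 × 2196/1593 = 3249.5 V.
I_load = 3249.5/5590 = 0.58130 A, so P_out = 3249.5 × 0.58130 = 1888.9 W.
All ideal ⇒ P_in = P_out, so I_supply = 1888.9/400 = 4.72 A.

I_supply ≈ 4.72 A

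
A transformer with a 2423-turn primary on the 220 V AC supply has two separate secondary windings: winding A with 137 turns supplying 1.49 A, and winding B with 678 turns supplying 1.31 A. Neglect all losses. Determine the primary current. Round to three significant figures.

V_A = 220 × 137/2423 = 12.439 V; V_B = 220 × 678/2423 = 61.560 V.
P_out = V_A I_A + V_B I_B = 12.439×1.49 + 61.560×1.31 = 18.534 + 80.644 = 99.178 W.
Ideal ⇒ P_in = P_out, so I_p = P_out/V_p = 99.178/220 = 0.451 A.

I_p ≈ 0.451 A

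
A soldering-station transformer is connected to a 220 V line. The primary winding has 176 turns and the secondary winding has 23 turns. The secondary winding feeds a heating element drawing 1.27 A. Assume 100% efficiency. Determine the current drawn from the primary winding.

For an ideal transformer I_p N_p = I_s N_s, so I_p = 1.27 × 23/176 = 0.166 A.

I_p ≈ 0.166 A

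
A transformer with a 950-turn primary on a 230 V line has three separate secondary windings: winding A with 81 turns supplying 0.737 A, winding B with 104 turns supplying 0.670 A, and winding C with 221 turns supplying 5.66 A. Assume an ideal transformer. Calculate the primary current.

V_A = 230 × 81/950 = 19.611 V; V_B = 230 × 104/950 = 25.179 V; V_C = 230 × 221/950 = 53.505 V.
P_out = V_A I_A + V_B I_B + V_C I_C = 19.611×0.737 + 25.179×0.670 + 53.505×5.66 = 14.453 + 16.870 + 302.84 = 334.16 W.
Ideal ⇒ P_in = P_out, so I_p = P_out/V_p = 334.16/230 = 1.45 A.

I_p ≈ 1.45 A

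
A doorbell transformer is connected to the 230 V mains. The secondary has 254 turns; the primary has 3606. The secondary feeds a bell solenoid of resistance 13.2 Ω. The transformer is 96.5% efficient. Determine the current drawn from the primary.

V_s = 230 × 254/3606 = 16.201 V.
I_s = V_s/R = 16.201/13.2 = 1.2273 A.
P_out = V_s I_s = 16.201 × 1.2273 = 19.884 W.
P_in = P_out/η = 19.884/0.965 = 20.605 W.
I_p = P_in/V_p = 20.605/230 = 0.0896 A.

I_p ≈ 0.0896 A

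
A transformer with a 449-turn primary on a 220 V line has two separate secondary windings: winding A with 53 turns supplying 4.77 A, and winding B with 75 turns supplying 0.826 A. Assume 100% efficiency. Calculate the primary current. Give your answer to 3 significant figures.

I_p ≈ 0.701 A

V_A = 220 × 53/449 = 25.969 V; V_B = 220 × 75/449 = 36.748 V.
P_out = V_A I_A + V_B I_B = 25.969×4.77 + 36.748×0.826 = 123.87 + 30.354 = 154.23 W.
Ideal ⇒ P_in = P_out, so I_p = P_out/V_p = 154.23/220 = 0.701 A.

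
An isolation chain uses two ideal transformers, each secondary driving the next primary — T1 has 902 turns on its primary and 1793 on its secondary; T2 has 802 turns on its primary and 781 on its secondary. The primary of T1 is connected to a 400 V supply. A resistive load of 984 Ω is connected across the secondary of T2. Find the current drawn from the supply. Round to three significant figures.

Secondary of T1: V = 400.00 × 1793/902 = 795.12 V.
Secondary of T2: V = 795.12 × 781/802 = 774.30 V.
I_load = 774.30/984 = 0.78689 A, so P_out = 774.30 × 0.78689 = 609.29 W.
All ideal ⇒ P_in = P_out, so I_supply = 609.29/400 = 1.52 A.

I_supply ≈ 1.52 A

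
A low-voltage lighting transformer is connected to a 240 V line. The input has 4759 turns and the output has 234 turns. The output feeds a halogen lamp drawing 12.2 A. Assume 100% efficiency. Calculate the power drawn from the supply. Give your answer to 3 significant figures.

P ≈ 144 W

I_in = I_out × N_out/N_in = 12.2 × 234/4759 = 0.59987 A.
P = V_in I_in = 240 × 0.59987 = 144 W.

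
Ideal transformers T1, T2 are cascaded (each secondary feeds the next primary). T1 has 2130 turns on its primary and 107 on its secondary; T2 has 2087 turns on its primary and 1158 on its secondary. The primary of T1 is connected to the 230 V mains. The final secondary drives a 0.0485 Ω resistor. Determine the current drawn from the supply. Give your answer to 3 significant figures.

After T1: V = 230.00 × 107/2130 = 11.554 V.
After T2: V = 11.554 × 1158/2087 = 6.4109 V.
I_load = 6.4109/0.0485 = 132.18 A, so P_out = 6.4109 × 132.18 = 847.41 W.
All ideal ⇒ P_in = P_out, so I_supply = 847.41/230 = 3.68 A.

I_supply ≈ 3.68 A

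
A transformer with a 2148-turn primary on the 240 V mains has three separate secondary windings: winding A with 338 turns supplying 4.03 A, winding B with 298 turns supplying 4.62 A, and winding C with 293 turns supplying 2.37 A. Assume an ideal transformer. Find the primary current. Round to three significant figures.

I_p ≈ 1.60 A

V_A = 240 × 338/2148 = 37.765 V; V_B = 240 × 298/2148 = 33.296 V; V_C = 240 × 293/2148 = 32.737 V.
P_out = V_A I_A + V_B I_B + V_C I_C = 37.765×4.03 + 33.296×4.62 + 32.737×2.37 = 152.19 + 153.83 + 77.588 = 383.61 W.
Ideal ⇒ P_in = P_out, so I_p = P_out/V_p = 383.61/240 = 1.60 A.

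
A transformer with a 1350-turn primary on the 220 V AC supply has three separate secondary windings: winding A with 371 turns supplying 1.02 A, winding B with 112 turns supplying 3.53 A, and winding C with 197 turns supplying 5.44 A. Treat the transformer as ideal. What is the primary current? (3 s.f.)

I_p ≈ 1.37 A

V_A = 220 × 371/1350 = 60.459 V; V_B = 220 × 112/1350 = 18.252 V; V_C = 220 × 197/1350 = 32.104 V.
P_out = V_A I_A + V_B I_B + V_C I_C = 60.459×1.02 + 18.252×3.53 + 32.104×5.44 = 61.668 + 64.429 + 174.64 = 300.74 W.
Ideal ⇒ P_in = P_out, so I_p = P_out/V_p = 300.74/220 = 1.37 A.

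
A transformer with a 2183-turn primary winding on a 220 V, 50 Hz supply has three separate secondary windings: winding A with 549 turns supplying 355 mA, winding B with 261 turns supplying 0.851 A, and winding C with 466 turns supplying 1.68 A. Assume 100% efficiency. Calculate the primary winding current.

I_p ≈ 0.550 A

V_A = 220 × 549/2183 = 55.328 V; V_B = 220 × 261/2183 = 26.303 V; V_C = 220 × 466/2183 = 46.963 V.
P_out = V_A I_A + V_B I_B + V_C I_C = 55.328×0.355 + 26.303×0.851 + 46.963×1.68 = 19.641 + 22.384 + 78.898 = 120.92 W.
Ideal ⇒ P_in = P_out, so I_p = P_out/V_p = 120.92/220 = 0.550 A.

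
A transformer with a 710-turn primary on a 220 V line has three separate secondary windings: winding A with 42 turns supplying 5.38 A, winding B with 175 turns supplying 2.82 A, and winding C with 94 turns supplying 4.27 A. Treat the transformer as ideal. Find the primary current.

I_p ≈ 1.58 A

V_A = 220 × 42/710 = 13.014 V; V_B = 220 × 175/710 = 54.225 V; V_C = 220 × 94/710 = 29.127 V.
P_out = V_A I_A + V_B I_B + V_C I_C = 13.014×5.38 + 54.225×2.82 + 29.127×4.27 = 70.016 + 152.92 + 124.37 = 347.30 W.
Ideal ⇒ P_in = P_out, so I_p = P_out/V_p = 347.30/220 = 1.58 A.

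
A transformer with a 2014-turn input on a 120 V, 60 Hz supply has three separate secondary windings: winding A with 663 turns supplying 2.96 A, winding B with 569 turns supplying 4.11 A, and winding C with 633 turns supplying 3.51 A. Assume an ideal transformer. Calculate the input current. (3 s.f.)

V_A = 120 × 663/2014 = 39.503 V; V_B = 120 × 569/2014 = 33.903 V; V_C = 120 × 633/2014 = 37.716 V.
P_out = V_A I_A + V_B I_B + V_C I_C = 39.503×2.96 + 33.903×4.11 + 37.716×3.51 = 116.93 + 139.34 + 132.38 = 388.65 W.
Ideal ⇒ P_in = P_out, so I_in = P_out/V_in = 388.65/120 = 3.24 A.

I_in ≈ 3.24 A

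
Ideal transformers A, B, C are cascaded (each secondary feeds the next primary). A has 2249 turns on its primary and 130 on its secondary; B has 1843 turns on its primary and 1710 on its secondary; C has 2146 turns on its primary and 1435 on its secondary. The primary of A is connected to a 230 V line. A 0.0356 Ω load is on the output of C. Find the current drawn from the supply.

After A: V = 230.00 × 130/2249 = 13.295 V.
After B: V = 13.295 × 1710/1843 = 12.335 V.
After C: V = 12.335 × 1435/2146 = 8.2485 V.
I_load = 8.2485/0.0356 = 231.70 A, so P_out = 8.2485 × 231.70 = 1911.2 W.
All ideal ⇒ P_in = P_out, so I_supply = 1911.2/230 = 8.31 A.

I_supply ≈ 8.31 A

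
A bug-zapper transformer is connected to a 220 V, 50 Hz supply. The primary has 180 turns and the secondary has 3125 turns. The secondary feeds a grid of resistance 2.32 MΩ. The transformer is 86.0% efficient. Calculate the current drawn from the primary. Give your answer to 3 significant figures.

I_p ≈ 0.0332 A

V_s = 220 × 3125/180 = 3819.4 V.
I_s = V_s/R = 3819.4/(2.32×10^6) = 0.0016463 A.
P_out = V_s I_s = 3819.4 × 0.0016463 = 6.2880 W.
P_in = P_out/η = 6.2880/0.860 = 7.3116 W.
I_p = P_in/V_p = 7.3116/220 = 0.0332 A.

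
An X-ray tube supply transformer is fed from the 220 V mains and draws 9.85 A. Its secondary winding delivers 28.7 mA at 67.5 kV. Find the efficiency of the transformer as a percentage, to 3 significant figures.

P_in = 220 × 9.85 = 2167.00 W.
P_out = 67500 × 0.0287 = 1937.25 W.
η = P_out/P_in = 1937.25/2167.00 = 0.894.

η ≈ 89.4%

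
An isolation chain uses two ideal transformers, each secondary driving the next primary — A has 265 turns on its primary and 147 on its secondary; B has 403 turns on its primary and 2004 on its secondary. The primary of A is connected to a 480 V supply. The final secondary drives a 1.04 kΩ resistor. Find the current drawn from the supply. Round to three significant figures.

I_supply ≈ 3.51 A

Secondary of A: V = 480.00 × 147/265 = 266.26 V.
Secondary of B: V = 266.26 × 2004/403 = 1324.1 V.
I_load = 1324.1/1040 = 1.2731 A, so P_out = 1324.1 × 1.2731 = 1685.7 W.
All ideal ⇒ P_in = P_out, so I_supply = 1685.7/480 = 3.51 A.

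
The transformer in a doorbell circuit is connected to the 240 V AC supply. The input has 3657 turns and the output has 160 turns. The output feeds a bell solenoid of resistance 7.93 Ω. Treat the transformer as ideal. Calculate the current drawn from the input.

I_in ≈ 0.0579 A

V_out = V_in × N_out/N_in = 240 × 160/3657 = 10.500 V.
I_out = V_out/R = 10.500/7.93 = 1.3241 A.
For an ideal transformer I_in N_in = I_out N_out, so I_in = 1.3241 × 160/3657 = 0.0579 A.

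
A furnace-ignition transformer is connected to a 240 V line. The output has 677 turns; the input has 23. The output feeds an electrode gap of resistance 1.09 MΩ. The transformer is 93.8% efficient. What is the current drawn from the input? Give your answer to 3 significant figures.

V_out = 240 × 677/23 = 7064.3 V.
I_out = V_out/R = 7064.3/(1.09×10^6) = 0.0064811 A.
P_out = V_out I_out = 7064.3 × 0.0064811 = 45.784 W.
P_in = P_out/η = 45.784/0.938 = 48.811 W.
I_in = P_in/V_in = 48.811/240 = 0.203 A.

I_in ≈ 0.203 A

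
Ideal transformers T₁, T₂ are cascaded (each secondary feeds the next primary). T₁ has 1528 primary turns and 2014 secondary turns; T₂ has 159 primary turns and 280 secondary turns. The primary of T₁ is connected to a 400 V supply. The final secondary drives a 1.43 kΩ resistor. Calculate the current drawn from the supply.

Secondary of T₁: V = 400.00 × 2014/1528 = 527.23 V.
Secondary of T₂: V = 527.23 × 280/159 = 928.45 V.
I_load = 928.45/1430 = 0.64926 A, so P_out = 928.45 × 0.64926 = 602.81 W.
All ideal ⇒ P_in = P_out, so I_supply = 602.81/400 = 1.51 A.

I_supply ≈ 1.51 A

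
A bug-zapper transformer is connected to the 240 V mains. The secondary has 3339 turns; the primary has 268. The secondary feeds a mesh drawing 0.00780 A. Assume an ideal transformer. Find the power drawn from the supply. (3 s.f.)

P ≈ 23.3 W

I_p = I_s × N_s/N_p = 0.00780 × 3339/268 = 0.097180 A.
P = V_p I_p = 240 × 0.097180 = 23.3 W.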